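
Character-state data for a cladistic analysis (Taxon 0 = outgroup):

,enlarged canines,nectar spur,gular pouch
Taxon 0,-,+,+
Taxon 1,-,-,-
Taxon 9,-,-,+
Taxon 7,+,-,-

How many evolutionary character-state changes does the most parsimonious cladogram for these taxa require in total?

Character polarity is set by the outgroup: the derived state is whichever differs from the outgroup's state, so for nectar spur, gular pouch the derived state is '-', and for the remaining characters it is '+'.
enlarged canines (derived state '+') is unique to Taxon 7 (autapomorphy; uninformative for grouping).
nectar spur (derived state '-') is shared by all ingroup taxa — unites the whole ingroup.
gular pouch: derived state '-' in Taxon 1 and Taxon 7 only — synapomorphy for {Taxon 1, Taxon 7}.
Most parsimonious ingroup topology: ((Taxon 1,Taxon 7),Taxon 9).
Changes per character on this tree: enlarged canines: 1; nectar spur: 1; gular pouch: 1.
Total = 3.

3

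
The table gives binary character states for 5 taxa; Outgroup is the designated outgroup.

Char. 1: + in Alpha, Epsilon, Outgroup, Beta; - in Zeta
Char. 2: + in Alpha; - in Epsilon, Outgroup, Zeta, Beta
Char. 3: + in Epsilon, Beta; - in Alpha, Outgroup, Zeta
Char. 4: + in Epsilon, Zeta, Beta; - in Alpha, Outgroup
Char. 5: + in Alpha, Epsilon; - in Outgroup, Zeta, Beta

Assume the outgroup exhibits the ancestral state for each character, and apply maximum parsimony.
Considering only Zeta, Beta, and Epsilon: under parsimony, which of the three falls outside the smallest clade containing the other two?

Zeta

Character polarity is set by the outgroup: the derived state is whichever differs from the outgroup's state, so for Char. 1 the derived state is '-', and for the remaining characters it is '+'.
Char. 1: derived state '-' in Zeta only — an autapomorphy, so it tells us nothing about relationships among taxa.
Char. 2 (derived state '+') is unique to Alpha (autapomorphy; uninformative for grouping).
Char. 3: derived state '+' in Beta and Epsilon only — synapomorphy for {Beta, Epsilon}.
Only Beta, Epsilon, and Zeta show the derived state '+' for Char. 4, supporting them as a clade.
Char. 5 (state '+') occurs in Alpha and Epsilon but conflicts with the nesting implied by the other characters — most parsimoniously interpreted as homoplasy.
Most parsimonious ingroup topology: (((Epsilon,Beta),Zeta),Alpha).
Beta and Epsilon share a more recent common ancestor with each other than either does with Zeta, so Zeta is the least closely related of the three.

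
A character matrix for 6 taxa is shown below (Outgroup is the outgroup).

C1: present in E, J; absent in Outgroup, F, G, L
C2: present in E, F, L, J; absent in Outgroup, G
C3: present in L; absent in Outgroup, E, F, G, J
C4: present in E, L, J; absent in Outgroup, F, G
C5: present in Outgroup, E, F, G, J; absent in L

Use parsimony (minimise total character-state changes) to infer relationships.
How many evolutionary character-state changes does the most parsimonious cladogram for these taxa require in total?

5

Character polarity is set by the outgroup: the derived state is whichever differs from the outgroup's state, so for C5 the derived state is 'absent', and for the remaining characters it is 'present'.
Only E and J show the derived state 'present' for C1, supporting them as a clade.
Only E, F, J, and L show the derived state 'present' for C2, supporting them as a clade.
C3 (derived state 'present') is unique to L (autapomorphy; uninformative for grouping).
Only E, J, and L show the derived state 'present' for C4, supporting them as a clade.
C5 (derived state 'absent') is unique to L (autapomorphy; uninformative for grouping).
Most parsimonious ingroup topology: ((((E,J),L),F),G).
Changes per character on this tree: C1: 1; C2: 1; C3: 1; C4: 1; C5: 1.
Total = 5.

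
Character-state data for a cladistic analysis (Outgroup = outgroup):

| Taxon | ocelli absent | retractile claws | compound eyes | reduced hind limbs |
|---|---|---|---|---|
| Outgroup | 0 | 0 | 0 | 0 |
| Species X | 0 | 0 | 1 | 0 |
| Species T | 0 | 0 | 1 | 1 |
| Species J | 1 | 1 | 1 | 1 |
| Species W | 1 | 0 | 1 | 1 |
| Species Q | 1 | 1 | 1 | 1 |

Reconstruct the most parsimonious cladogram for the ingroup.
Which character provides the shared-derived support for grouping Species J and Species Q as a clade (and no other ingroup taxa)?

retractile claws

The outgroup has state '0' for every character, so '1' is the derived state throughout.
Only Species J, Species Q, and Species W show the derived state '1' for ocelli absent, supporting them as a clade.
Only Species J and Species Q show the derived state '1' for retractile claws, supporting them as a clade.
compound eyes (derived state '1') is shared by all ingroup taxa — unites the whole ingroup.
Only Species J, Species Q, Species T, and Species W show the derived state '1' for reduced hind limbs, supporting them as a clade.
Most parsimonious ingroup topology: (Species X,(Species T,((Species J,Species Q),Species W))).
The clade {Species J, Species Q} is supported by retractile claws: its derived state '1' occurs in exactly those taxa and in no other taxon (including the outgroup).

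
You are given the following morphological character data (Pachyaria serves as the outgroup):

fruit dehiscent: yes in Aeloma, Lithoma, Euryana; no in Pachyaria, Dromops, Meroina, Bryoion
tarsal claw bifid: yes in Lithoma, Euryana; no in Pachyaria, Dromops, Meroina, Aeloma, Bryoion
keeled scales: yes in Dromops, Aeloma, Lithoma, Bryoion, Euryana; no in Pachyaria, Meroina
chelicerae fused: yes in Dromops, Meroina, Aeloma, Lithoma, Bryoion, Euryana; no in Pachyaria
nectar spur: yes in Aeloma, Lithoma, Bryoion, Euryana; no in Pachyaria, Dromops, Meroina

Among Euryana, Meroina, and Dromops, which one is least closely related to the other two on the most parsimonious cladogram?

The outgroup has state 'no' for every character, so 'yes' is the derived state throughout.
fruit dehiscent: derived state 'yes' in Aeloma, Euryana, and Lithoma only — synapomorphy for {Aeloma, Euryana, Lithoma}.
tarsal claw bifid (derived state 'yes') is shared by Euryana and Lithoma — a synapomorphy uniting that clade.
keeled scales: derived state 'yes' in Aeloma, Bryoion, Dromops, Euryana, and Lithoma only — synapomorphy for {Aeloma, Bryoion, Dromops, Euryana, Lithoma}.
chelicerae fused (derived state 'yes') is shared by all ingroup taxa — unites the whole ingroup.
Only Aeloma, Bryoion, Euryana, and Lithoma show the derived state 'yes' for nectar spur, supporting them as a clade.
Most parsimonious ingroup topology: ((Dromops,((Aeloma,(Lithoma,Euryana)),Bryoion)),Meroina).
Euryana and Dromops share a more recent common ancestor with each other than either does with Meroina, so Meroina is the least closely related of the three.

Meroina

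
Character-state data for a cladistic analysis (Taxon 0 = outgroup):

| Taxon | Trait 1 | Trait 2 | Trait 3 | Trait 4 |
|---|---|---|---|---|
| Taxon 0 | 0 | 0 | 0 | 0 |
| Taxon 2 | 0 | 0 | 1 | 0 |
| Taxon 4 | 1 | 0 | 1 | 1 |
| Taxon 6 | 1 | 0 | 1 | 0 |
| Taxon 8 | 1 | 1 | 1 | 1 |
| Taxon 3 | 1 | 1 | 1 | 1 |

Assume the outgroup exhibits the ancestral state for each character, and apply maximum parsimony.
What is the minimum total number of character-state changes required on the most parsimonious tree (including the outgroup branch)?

4

The outgroup has state '0' for every character, so '1' is the derived state throughout.
Trait 1: derived state '1' in Taxon 3, Taxon 4, Taxon 6, and Taxon 8 only — synapomorphy for {Taxon 3, Taxon 4, Taxon 6, Taxon 8}.
Trait 2 (derived state '1') is shared by Taxon 3 and Taxon 8 — a synapomorphy uniting that clade.
All ingroup taxa share the derived state '1' for Trait 3; it defines the ingroup but does not resolve relationships within it.
Trait 4: derived state '1' in Taxon 3, Taxon 4, and Taxon 8 only — synapomorphy for {Taxon 3, Taxon 4, Taxon 8}.
Most parsimonious ingroup topology: (Taxon 2,((Taxon 4,(Taxon 8,Taxon 3)),Taxon 6)).
Changes per character on this tree: Trait 1: 1; Trait 2: 1; Trait 3: 1; Trait 4: 1.
Total = 4.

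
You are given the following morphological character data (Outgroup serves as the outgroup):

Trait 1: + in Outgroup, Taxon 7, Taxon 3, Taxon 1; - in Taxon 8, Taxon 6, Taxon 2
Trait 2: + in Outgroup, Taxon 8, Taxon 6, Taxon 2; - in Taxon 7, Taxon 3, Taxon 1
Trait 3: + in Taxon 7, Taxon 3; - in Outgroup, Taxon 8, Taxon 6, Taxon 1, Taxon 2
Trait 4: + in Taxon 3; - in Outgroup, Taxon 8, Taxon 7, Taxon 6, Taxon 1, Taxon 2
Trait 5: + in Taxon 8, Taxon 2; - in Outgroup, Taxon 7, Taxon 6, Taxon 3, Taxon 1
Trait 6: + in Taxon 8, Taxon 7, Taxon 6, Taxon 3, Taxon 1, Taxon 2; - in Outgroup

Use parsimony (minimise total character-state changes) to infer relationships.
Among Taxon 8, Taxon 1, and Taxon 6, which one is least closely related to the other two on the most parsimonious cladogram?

Taxon 1

Character polarity is set by the outgroup: the derived state is whichever differs from the outgroup's state, so for Trait 1, Trait 2 the derived state is '-', and for the remaining characters it is '+'.
Trait 1: derived state '-' in Taxon 2, Taxon 6, and Taxon 8 only — synapomorphy for {Taxon 2, Taxon 6, Taxon 8}.
Only Taxon 1, Taxon 3, and Taxon 7 show the derived state '-' for Trait 2, supporting them as a clade.
Trait 3: derived state '+' in Taxon 3 and Taxon 7 only — synapomorphy for {Taxon 3, Taxon 7}.
Trait 4 (derived state '+') is unique to Taxon 3 (autapomorphy; uninformative for grouping).
Only Taxon 2 and Taxon 8 show the derived state '+' for Trait 5, supporting them as a clade.
Trait 6 (derived state '+') is shared by all ingroup taxa — unites the whole ingroup.
Most parsimonious ingroup topology: (((Taxon 8,Taxon 2),Taxon 6),((Taxon 7,Taxon 3),Taxon 1)).
Taxon 8 and Taxon 6 share a more recent common ancestor with each other than either does with Taxon 1, so Taxon 1 is the least closely related of the three.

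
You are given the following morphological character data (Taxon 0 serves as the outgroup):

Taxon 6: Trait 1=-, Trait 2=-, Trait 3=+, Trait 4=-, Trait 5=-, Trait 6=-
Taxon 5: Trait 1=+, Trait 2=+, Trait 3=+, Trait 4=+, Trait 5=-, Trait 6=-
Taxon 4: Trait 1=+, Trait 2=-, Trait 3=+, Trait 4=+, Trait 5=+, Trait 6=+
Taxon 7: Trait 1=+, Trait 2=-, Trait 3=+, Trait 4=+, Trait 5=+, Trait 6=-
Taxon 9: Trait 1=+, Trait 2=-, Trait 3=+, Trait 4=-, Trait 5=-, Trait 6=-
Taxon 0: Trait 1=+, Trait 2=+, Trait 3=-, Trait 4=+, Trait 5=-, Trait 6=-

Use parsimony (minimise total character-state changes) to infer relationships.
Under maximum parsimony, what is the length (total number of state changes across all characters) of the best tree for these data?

Character polarity is set by the outgroup: the derived state is whichever differs from the outgroup's state, so for Trait 1, Trait 2, Trait 4 the derived state is '-', and for the remaining characters it is '+'.
Trait 1 (derived state '-') is unique to Taxon 6 (autapomorphy; uninformative for grouping).
Only Taxon 4, Taxon 6, Taxon 7, and Taxon 9 show the derived state '-' for Trait 2, supporting them as a clade.
All ingroup taxa share the derived state '+' for Trait 3; it defines the ingroup but does not resolve relationships within it.
Trait 4: derived state '-' in Taxon 6 and Taxon 9 only — synapomorphy for {Taxon 6, Taxon 9}.
Trait 5 (derived state '+') is shared by Taxon 4 and Taxon 7 — a synapomorphy uniting that clade.
Trait 6: derived state '+' in Taxon 4 only — an autapomorphy, so it tells us nothing about relationships among taxa.
Most parsimonious ingroup topology: (((Taxon 7,Taxon 4),(Taxon 6,Taxon 9)),Taxon 5).
Changes per character on this tree: Trait 1: 1; Trait 2: 1; Trait 3: 1; Trait 4: 1; Trait 5: 1; Trait 6: 1.
Total = 6.

6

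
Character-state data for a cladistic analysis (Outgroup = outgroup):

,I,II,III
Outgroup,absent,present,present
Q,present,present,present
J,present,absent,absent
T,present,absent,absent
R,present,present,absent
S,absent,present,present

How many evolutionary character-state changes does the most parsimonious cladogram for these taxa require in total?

3

Character polarity is set by the outgroup: the derived state is whichever differs from the outgroup's state, so for II, III the derived state is 'absent', and for the remaining characters it is 'present'.
Only J, Q, R, and T show the derived state 'present' for I, supporting them as a clade.
II (derived state 'absent') is shared by J and T — a synapomorphy uniting that clade.
III (derived state 'absent') is shared by J, R, and T — a synapomorphy uniting that clade.
Most parsimonious ingroup topology: ((Q,((J,T),R)),S).
Changes per character on this tree: I: 1; II: 1; III: 1.
Total = 3.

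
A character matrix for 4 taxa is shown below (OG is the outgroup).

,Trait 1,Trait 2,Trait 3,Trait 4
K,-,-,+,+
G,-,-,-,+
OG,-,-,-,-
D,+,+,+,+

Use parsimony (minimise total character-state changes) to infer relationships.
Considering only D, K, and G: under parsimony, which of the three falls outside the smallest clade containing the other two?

G

The outgroup has state '-' for every character, so '+' is the derived state throughout.
Trait 1 (derived state '+') is unique to D (autapomorphy; uninformative for grouping).
Trait 2: derived state '+' in D only — an autapomorphy, so it tells us nothing about relationships among taxa.
Trait 3 (derived state '+') is shared by D and K — a synapomorphy uniting that clade.
All ingroup taxa share the derived state '+' for Trait 4; it defines the ingroup but does not resolve relationships within it.
Most parsimonious ingroup topology: ((D,K),G).
D and K share a more recent common ancestor with each other than either does with G, so G is the least closely related of the three.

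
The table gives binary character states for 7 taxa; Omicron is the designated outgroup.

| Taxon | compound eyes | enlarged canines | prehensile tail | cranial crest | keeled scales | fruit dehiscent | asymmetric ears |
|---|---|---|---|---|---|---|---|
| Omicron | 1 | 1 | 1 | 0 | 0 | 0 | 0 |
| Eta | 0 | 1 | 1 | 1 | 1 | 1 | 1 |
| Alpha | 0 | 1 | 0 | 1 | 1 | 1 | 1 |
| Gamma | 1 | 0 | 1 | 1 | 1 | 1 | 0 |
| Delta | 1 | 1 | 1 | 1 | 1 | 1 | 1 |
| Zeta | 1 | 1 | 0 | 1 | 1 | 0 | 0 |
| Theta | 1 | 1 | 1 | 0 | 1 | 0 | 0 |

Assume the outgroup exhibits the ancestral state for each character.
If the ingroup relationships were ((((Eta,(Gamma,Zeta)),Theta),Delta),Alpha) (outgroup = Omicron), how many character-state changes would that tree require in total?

Map each character onto ((((Eta,(Gamma,Zeta)),Theta),Delta),Alpha) (rooted by Omicron) and count the minimum state changes it requires (Fitch parsimony):
compound eyes: 2; enlarged canines: 1; prehensile tail: 2; cranial crest: 2; keeled scales: 1; fruit dehiscent: 3; asymmetric ears: 3.
Total tree length = 14.

14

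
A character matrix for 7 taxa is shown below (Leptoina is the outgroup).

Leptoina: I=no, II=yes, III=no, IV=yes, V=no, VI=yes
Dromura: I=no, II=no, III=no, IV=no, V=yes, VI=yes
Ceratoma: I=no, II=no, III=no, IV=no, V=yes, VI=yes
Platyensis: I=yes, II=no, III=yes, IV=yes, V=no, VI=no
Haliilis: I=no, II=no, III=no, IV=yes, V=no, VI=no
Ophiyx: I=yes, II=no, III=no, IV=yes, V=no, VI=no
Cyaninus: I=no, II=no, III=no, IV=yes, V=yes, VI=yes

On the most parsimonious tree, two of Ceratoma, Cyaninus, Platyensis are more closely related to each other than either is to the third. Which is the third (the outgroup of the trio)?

Character polarity is set by the outgroup: the derived state is whichever differs from the outgroup's state, so for II, IV, VI the derived state is 'no', and for the remaining characters it is 'yes'.
Only Ophiyx and Platyensis show the derived state 'yes' for I, supporting them as a clade.
All ingroup taxa share the derived state 'no' for II; it defines the ingroup but does not resolve relationships within it.
III (derived state 'yes') is unique to Platyensis (autapomorphy; uninformative for grouping).
Only Ceratoma and Dromura show the derived state 'no' for IV, supporting them as a clade.
Only Ceratoma, Cyaninus, and Dromura show the derived state 'yes' for V, supporting them as a clade.
VI (derived state 'no') is shared by Haliilis, Ophiyx, and Platyensis — a synapomorphy uniting that clade.
Most parsimonious ingroup topology: (((Dromura,Ceratoma),Cyaninus),((Platyensis,Ophiyx),Haliilis)).
Cyaninus and Ceratoma share a more recent common ancestor with each other than either does with Platyensis, so Platyensis is the least closely related of the three.

Platyensis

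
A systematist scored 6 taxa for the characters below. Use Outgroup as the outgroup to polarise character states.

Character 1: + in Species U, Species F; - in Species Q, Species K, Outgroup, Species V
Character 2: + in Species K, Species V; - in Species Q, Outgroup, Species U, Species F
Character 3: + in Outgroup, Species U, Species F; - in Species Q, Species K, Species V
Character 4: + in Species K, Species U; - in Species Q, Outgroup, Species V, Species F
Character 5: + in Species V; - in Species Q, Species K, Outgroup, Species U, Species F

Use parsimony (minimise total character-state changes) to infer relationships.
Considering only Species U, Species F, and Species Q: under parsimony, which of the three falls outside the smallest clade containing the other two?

Species Q

Character polarity is set by the outgroup: the derived state is whichever differs from the outgroup's state, so for Character 3 the derived state is '-', and for the remaining characters it is '+'.
Only Species F and Species U show the derived state '+' for Character 1, supporting them as a clade.
Character 2 (derived state '+') is shared by Species K and Species V — a synapomorphy uniting that clade.
Character 3 (derived state '-') is shared by Species K, Species Q, and Species V — a synapomorphy uniting that clade.
Character 4 groups Species K and Species U, which is incompatible with the clades supported by the remaining characters; treating it as convergent (homoplasy) costs fewer steps than any alternative tree.
Character 5: derived state '+' in Species V only — an autapomorphy, so it tells us nothing about relationships among taxa.
Most parsimonious ingroup topology: ((Species F,Species U),(Species Q,(Species K,Species V))).
Species F and Species U share a more recent common ancestor with each other than either does with Species Q, so Species Q is the least closely related of the three.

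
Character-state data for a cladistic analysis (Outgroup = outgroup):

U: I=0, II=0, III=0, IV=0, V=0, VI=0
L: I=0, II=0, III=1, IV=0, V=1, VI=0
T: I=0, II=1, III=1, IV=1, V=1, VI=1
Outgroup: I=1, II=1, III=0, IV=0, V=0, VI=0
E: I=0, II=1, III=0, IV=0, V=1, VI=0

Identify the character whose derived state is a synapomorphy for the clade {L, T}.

Character polarity is set by the outgroup: the derived state is whichever differs from the outgroup's state, so for I, II the derived state is '0', and for the remaining characters it is '1'.
I (derived state '0') is shared by all ingroup taxa — unites the whole ingroup.
II (state '0') occurs in L and U but conflicts with the nesting implied by the other characters — most parsimoniously interpreted as homoplasy.
Only L and T show the derived state '1' for III, supporting them as a clade.
IV (derived state '1') is unique to T (autapomorphy; uninformative for grouping).
Only E, L, and T show the derived state '1' for V, supporting them as a clade.
VI: derived state '1' in T only — an autapomorphy, so it tells us nothing about relationships among taxa.
Most parsimonious ingroup topology: (((L,T),E),U).
The clade {L, T} is supported by III: its derived state '1' occurs in exactly those taxa and in no other taxon (including the outgroup).

III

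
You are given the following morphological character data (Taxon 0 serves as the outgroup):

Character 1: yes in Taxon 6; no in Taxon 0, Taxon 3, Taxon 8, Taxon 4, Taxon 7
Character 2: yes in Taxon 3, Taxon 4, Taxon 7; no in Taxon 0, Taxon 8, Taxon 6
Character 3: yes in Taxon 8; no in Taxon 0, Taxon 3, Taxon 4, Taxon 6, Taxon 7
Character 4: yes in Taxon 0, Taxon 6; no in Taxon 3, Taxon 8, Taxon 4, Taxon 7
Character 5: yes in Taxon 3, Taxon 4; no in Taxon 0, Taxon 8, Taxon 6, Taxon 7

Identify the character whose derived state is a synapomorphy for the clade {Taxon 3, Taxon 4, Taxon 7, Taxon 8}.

Character polarity is set by the outgroup: the derived state is whichever differs from the outgroup's state, so for Character 4 the derived state is 'no', and for the remaining characters it is 'yes'.
Character 1 (derived state 'yes') is unique to Taxon 6 (autapomorphy; uninformative for grouping).
Character 2 (derived state 'yes') is shared by Taxon 3, Taxon 4, and Taxon 7 — a synapomorphy uniting that clade.
Character 3 (derived state 'yes') is unique to Taxon 8 (autapomorphy; uninformative for grouping).
Only Taxon 3, Taxon 4, Taxon 7, and Taxon 8 show the derived state 'no' for Character 4, supporting them as a clade.
Character 5: derived state 'yes' in Taxon 3 and Taxon 4 only — synapomorphy for {Taxon 3, Taxon 4}.
Most parsimonious ingroup topology: ((((Taxon 3,Taxon 4),Taxon 7),Taxon 8),Taxon 6).
The clade {Taxon 3, Taxon 4, Taxon 7, Taxon 8} is supported by Character 4: its derived state 'no' occurs in exactly those taxa and in no other taxon (including the outgroup).

Character 4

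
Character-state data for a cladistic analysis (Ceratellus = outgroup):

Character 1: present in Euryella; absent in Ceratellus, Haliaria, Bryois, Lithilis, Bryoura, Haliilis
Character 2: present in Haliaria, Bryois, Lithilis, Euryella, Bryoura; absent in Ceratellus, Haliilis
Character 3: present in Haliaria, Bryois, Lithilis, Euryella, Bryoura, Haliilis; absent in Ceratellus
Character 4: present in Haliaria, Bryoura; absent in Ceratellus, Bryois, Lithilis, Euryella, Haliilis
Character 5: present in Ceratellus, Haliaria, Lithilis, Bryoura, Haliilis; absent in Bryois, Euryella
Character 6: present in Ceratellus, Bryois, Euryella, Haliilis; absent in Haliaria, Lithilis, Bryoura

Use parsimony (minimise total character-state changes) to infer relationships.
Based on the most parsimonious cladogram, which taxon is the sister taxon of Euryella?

Character polarity is set by the outgroup: the derived state is whichever differs from the outgroup's state, so for Character 5, Character 6 the derived state is 'absent', and for the remaining characters it is 'present'.
Character 1: derived state 'present' in Euryella only — an autapomorphy, so it tells us nothing about relationships among taxa.
Character 2 (derived state 'present') is shared by Bryois, Bryoura, Euryella, Haliaria, and Lithilis — a synapomorphy uniting that clade.
Character 3 (derived state 'present') is shared by all ingroup taxa — unites the whole ingroup.
Character 4 (derived state 'present') is shared by Bryoura and Haliaria — a synapomorphy uniting that clade.
Only Bryois and Euryella show the derived state 'absent' for Character 5, supporting them as a clade.
Only Bryoura, Haliaria, and Lithilis show the derived state 'absent' for Character 6, supporting them as a clade.
Most parsimonious ingroup topology: ((((Haliaria,Bryoura),Lithilis),(Bryois,Euryella)),Haliilis).
Euryella and Bryois form a cherry on this tree, so they are sister taxa.

Bryois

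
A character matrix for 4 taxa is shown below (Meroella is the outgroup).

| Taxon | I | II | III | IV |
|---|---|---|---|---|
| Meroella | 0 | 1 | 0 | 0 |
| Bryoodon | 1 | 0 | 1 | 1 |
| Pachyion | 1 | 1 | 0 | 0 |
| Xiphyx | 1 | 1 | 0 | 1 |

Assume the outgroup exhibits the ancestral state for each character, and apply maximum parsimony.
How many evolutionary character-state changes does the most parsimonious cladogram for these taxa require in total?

Character polarity is set by the outgroup: the derived state is whichever differs from the outgroup's state, so for II the derived state is '0', and for the remaining characters it is '1'.
All ingroup taxa share the derived state '1' for I; it defines the ingroup but does not resolve relationships within it.
II (derived state '0') is unique to Bryoodon (autapomorphy; uninformative for grouping).
III: derived state '1' in Bryoodon only — an autapomorphy, so it tells us nothing about relationships among taxa.
IV: derived state '1' in Bryoodon and Xiphyx only — synapomorphy for {Bryoodon, Xiphyx}.
Most parsimonious ingroup topology: ((Bryoodon,Xiphyx),Pachyion).
Changes per character on this tree: I: 1; II: 1; III: 1; IV: 1.
Total = 4.

4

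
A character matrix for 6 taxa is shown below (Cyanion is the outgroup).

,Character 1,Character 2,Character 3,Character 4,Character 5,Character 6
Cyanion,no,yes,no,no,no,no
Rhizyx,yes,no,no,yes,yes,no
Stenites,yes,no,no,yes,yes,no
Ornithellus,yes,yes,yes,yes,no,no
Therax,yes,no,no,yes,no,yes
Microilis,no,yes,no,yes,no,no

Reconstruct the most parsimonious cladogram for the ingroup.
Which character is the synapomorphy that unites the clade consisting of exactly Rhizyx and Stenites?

Character polarity is set by the outgroup: the derived state is whichever differs from the outgroup's state, so for Character 2 the derived state is 'no', and for the remaining characters it is 'yes'.
Only Ornithellus, Rhizyx, Stenites, and Therax show the derived state 'yes' for Character 1, supporting them as a clade.
Character 2 (derived state 'no') is shared by Rhizyx, Stenites, and Therax — a synapomorphy uniting that clade.
Character 3 (derived state 'yes') is unique to Ornithellus (autapomorphy; uninformative for grouping).
Character 4 (derived state 'yes') is shared by all ingroup taxa — unites the whole ingroup.
Character 5 (derived state 'yes') is shared by Rhizyx and Stenites — a synapomorphy uniting that clade.
Character 6: derived state 'yes' in Therax only — an autapomorphy, so it tells us nothing about relationships among taxa.
Most parsimonious ingroup topology: ((((Rhizyx,Stenites),Therax),Ornithellus),Microilis).
The clade {Rhizyx, Stenites} is supported by Character 5: its derived state 'yes' occurs in exactly those taxa and in no other taxon (including the outgroup).

Character 5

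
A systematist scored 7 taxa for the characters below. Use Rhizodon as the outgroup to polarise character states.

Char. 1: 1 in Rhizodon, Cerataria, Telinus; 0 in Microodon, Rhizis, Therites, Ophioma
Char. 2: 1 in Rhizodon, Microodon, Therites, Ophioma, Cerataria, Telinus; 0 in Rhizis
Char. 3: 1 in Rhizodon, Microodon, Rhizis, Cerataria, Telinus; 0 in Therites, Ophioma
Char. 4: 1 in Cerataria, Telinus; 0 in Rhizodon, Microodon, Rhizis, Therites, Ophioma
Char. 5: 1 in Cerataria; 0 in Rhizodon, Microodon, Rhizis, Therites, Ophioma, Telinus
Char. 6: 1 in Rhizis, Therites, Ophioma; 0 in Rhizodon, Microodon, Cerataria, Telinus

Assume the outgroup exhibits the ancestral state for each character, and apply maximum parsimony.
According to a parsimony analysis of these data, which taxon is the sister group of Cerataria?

Telinus

Character polarity is set by the outgroup: the derived state is whichever differs from the outgroup's state, so for Char. 1, Char. 2, Char. 3 the derived state is '0', and for the remaining characters it is '1'.
Char. 1: derived state '0' in Microodon, Ophioma, Rhizis, and Therites only — synapomorphy for {Microodon, Ophioma, Rhizis, Therites}.
Char. 2: derived state '0' in Rhizis only — an autapomorphy, so it tells us nothing about relationships among taxa.
Only Ophioma and Therites show the derived state '0' for Char. 3, supporting them as a clade.
Char. 4 (derived state '1') is shared by Cerataria and Telinus — a synapomorphy uniting that clade.
Char. 5 (derived state '1') is unique to Cerataria (autapomorphy; uninformative for grouping).
Only Ophioma, Rhizis, and Therites show the derived state '1' for Char. 6, supporting them as a clade.
Most parsimonious ingroup topology: ((Microodon,(Rhizis,(Therites,Ophioma))),(Cerataria,Telinus)).
Cerataria and Telinus form a cherry on this tree, so they are sister taxa.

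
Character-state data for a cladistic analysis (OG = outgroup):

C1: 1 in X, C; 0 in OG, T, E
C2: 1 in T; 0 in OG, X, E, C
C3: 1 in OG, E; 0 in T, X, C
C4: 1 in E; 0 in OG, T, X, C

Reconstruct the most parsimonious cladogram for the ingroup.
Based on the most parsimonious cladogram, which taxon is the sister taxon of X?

C

Character polarity is set by the outgroup: the derived state is whichever differs from the outgroup's state, so for C3 the derived state is '0', and for the remaining characters it is '1'.
C1 (derived state '1') is shared by C and X — a synapomorphy uniting that clade.
C2 (derived state '1') is unique to T (autapomorphy; uninformative for grouping).
C3 (derived state '0') is shared by C, T, and X — a synapomorphy uniting that clade.
C4 (derived state '1') is unique to E (autapomorphy; uninformative for grouping).
Most parsimonious ingroup topology: ((T,(X,C)),E).
X and C form a cherry on this tree, so they are sister taxa.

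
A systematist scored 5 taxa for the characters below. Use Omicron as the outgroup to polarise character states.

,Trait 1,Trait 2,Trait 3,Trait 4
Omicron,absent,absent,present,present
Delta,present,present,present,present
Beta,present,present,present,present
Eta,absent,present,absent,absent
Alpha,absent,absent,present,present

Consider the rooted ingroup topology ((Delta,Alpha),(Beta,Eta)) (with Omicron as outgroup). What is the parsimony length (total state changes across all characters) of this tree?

Map each character onto ((Delta,Alpha),(Beta,Eta)) (rooted by Omicron) and count the minimum state changes it requires (Fitch parsimony):
Trait 1: 2; Trait 2: 2; Trait 3: 1; Trait 4: 1.
Total tree length = 6.

6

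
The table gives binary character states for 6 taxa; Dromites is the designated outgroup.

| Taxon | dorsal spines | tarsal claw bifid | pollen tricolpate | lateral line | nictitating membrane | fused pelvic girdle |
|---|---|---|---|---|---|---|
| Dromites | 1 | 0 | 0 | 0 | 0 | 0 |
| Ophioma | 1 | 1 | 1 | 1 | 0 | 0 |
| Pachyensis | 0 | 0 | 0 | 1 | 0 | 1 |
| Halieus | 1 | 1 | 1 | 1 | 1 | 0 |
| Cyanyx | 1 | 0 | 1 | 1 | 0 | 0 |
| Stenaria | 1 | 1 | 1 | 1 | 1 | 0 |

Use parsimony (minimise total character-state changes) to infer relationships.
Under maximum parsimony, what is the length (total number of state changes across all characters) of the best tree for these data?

Character polarity is set by the outgroup: the derived state is whichever differs from the outgroup's state, so for dorsal spines the derived state is '0', and for the remaining characters it is '1'.
dorsal spines (derived state '0') is unique to Pachyensis (autapomorphy; uninformative for grouping).
tarsal claw bifid: derived state '1' in Halieus, Ophioma, and Stenaria only — synapomorphy for {Halieus, Ophioma, Stenaria}.
pollen tricolpate: derived state '1' in Cyanyx, Halieus, Ophioma, and Stenaria only — synapomorphy for {Cyanyx, Halieus, Ophioma, Stenaria}.
All ingroup taxa share the derived state '1' for lateral line; it defines the ingroup but does not resolve relationships within it.
nictitating membrane (derived state '1') is shared by Halieus and Stenaria — a synapomorphy uniting that clade.
fused pelvic girdle (derived state '1') is unique to Pachyensis (autapomorphy; uninformative for grouping).
Most parsimonious ingroup topology: (((Ophioma,(Halieus,Stenaria)),Cyanyx),Pachyensis).
Changes per character on this tree: dorsal spines: 1; tarsal claw bifid: 1; pollen tricolpate: 1; lateral line: 1; nictitating membrane: 1; fused pelvic girdle: 1.
Total = 6.

6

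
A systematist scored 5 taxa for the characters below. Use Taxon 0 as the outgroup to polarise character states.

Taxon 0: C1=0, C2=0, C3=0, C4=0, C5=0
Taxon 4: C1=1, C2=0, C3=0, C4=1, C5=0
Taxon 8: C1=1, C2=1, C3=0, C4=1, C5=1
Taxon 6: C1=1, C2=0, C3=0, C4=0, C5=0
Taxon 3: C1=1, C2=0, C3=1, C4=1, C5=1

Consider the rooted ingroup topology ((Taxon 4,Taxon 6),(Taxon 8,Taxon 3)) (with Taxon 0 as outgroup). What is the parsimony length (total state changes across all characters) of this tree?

Map each character onto ((Taxon 4,Taxon 6),(Taxon 8,Taxon 3)) (rooted by Taxon 0) and count the minimum state changes it requires (Fitch parsimony):
C1: 1; C2: 1; C3: 1; C4: 2; C5: 1.
Total tree length = 6.

6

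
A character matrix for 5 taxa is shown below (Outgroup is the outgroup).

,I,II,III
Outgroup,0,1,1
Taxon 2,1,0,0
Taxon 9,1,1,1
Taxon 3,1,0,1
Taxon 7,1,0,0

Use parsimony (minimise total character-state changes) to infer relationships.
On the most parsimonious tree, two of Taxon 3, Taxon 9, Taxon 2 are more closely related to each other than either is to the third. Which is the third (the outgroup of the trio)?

Taxon 9

Character polarity is set by the outgroup: the derived state is whichever differs from the outgroup's state, so for II, III the derived state is '0', and for the remaining characters it is '1'.
I (derived state '1') is shared by all ingroup taxa — unites the whole ingroup.
II (derived state '0') is shared by Taxon 2, Taxon 3, and Taxon 7 — a synapomorphy uniting that clade.
III (derived state '0') is shared by Taxon 2 and Taxon 7 — a synapomorphy uniting that clade.
Most parsimonious ingroup topology: (((Taxon 2,Taxon 7),Taxon 3),Taxon 9).
Taxon 2 and Taxon 3 share a more recent common ancestor with each other than either does with Taxon 9, so Taxon 9 is the least closely related of the three.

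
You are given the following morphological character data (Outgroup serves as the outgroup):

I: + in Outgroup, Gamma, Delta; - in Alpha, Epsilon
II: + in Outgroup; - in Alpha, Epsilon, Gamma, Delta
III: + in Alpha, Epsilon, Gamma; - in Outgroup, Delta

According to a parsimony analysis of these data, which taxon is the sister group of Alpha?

Epsilon

Character polarity is set by the outgroup: the derived state is whichever differs from the outgroup's state, so for I, II the derived state is '-', and for the remaining characters it is '+'.
I: derived state '-' in Alpha and Epsilon only — synapomorphy for {Alpha, Epsilon}.
All ingroup taxa share the derived state '-' for II; it defines the ingroup but does not resolve relationships within it.
Only Alpha, Epsilon, and Gamma show the derived state '+' for III, supporting them as a clade.
Most parsimonious ingroup topology: (((Alpha,Epsilon),Gamma),Delta).
Alpha and Epsilon form a cherry on this tree, so they are sister taxa.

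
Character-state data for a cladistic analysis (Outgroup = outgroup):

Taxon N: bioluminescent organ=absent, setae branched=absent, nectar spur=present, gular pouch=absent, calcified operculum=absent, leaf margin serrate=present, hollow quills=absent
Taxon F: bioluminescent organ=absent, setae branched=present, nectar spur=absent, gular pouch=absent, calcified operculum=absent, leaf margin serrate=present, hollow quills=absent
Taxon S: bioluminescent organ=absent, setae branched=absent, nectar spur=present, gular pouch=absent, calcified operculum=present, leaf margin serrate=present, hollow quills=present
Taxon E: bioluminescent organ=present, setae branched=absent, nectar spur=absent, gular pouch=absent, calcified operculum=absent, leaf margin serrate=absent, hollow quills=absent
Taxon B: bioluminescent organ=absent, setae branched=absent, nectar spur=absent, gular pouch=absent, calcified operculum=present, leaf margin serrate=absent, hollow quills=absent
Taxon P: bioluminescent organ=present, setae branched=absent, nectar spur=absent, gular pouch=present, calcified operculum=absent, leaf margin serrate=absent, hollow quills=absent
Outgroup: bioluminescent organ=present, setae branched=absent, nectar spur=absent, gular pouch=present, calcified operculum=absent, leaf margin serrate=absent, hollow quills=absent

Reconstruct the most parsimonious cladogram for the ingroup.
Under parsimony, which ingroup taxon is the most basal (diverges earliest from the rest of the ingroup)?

Character polarity is set by the outgroup: the derived state is whichever differs from the outgroup's state, so for bioluminescent organ, gular pouch the derived state is 'absent', and for the remaining characters it is 'present'.
Only Taxon B, Taxon F, Taxon N, and Taxon S show the derived state 'absent' for bioluminescent organ, supporting them as a clade.
setae branched (derived state 'present') is unique to Taxon F (autapomorphy; uninformative for grouping).
nectar spur (derived state 'present') is shared by Taxon N and Taxon S — a synapomorphy uniting that clade.
gular pouch: derived state 'absent' in Taxon B, Taxon E, Taxon F, Taxon N, and Taxon S only — synapomorphy for {Taxon B, Taxon E, Taxon F, Taxon N, Taxon S}.
calcified operculum groups Taxon B and Taxon S, which is incompatible with the clades supported by the remaining characters; treating it as convergent (homoplasy) costs fewer steps than any alternative tree.
leaf margin serrate: derived state 'present' in Taxon F, Taxon N, and Taxon S only — synapomorphy for {Taxon F, Taxon N, Taxon S}.
hollow quills: derived state 'present' in Taxon S only — an autapomorphy, so it tells us nothing about relationships among taxa.
Most parsimonious ingroup topology: ((((Taxon F,(Taxon N,Taxon S)),Taxon B),Taxon E),Taxon P).
Taxon P is sister to the clade containing all other ingroup taxa, so it is the earliest-diverging (most basal) ingroup lineage.

Taxon P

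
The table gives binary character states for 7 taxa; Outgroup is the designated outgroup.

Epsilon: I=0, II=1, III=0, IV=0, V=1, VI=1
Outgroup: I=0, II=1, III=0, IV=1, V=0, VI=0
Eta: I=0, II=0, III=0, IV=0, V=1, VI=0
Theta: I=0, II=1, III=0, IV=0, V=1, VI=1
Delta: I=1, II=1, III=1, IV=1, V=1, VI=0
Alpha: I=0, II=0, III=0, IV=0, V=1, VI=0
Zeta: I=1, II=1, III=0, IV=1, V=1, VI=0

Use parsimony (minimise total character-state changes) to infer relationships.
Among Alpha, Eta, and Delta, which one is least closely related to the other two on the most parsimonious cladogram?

Delta

Character polarity is set by the outgroup: the derived state is whichever differs from the outgroup's state, so for II, IV the derived state is '0', and for the remaining characters it is '1'.
I: derived state '1' in Delta and Zeta only — synapomorphy for {Delta, Zeta}.
Only Alpha and Eta show the derived state '0' for II, supporting them as a clade.
III: derived state '1' in Delta only — an autapomorphy, so it tells us nothing about relationships among taxa.
IV: derived state '0' in Alpha, Epsilon, Eta, and Theta only — synapomorphy for {Alpha, Epsilon, Eta, Theta}.
All ingroup taxa share the derived state '1' for V; it defines the ingroup but does not resolve relationships within it.
VI (derived state '1') is shared by Epsilon and Theta — a synapomorphy uniting that clade.
Most parsimonious ingroup topology: ((Zeta,Delta),((Theta,Epsilon),(Eta,Alpha))).
Eta and Alpha share a more recent common ancestor with each other than either does with Delta, so Delta is the least closely related of the three.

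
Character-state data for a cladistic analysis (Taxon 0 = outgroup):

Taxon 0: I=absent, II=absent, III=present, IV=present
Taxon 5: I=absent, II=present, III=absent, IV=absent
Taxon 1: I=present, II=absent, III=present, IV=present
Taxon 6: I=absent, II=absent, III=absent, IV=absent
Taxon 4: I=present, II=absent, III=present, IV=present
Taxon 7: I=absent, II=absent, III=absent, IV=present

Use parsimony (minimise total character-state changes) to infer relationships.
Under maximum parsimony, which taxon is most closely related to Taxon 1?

Character polarity is set by the outgroup: the derived state is whichever differs from the outgroup's state, so for III, IV the derived state is 'absent', and for the remaining characters it is 'present'.
I (derived state 'present') is shared by Taxon 1 and Taxon 4 — a synapomorphy uniting that clade.
II: derived state 'present' in Taxon 5 only — an autapomorphy, so it tells us nothing about relationships among taxa.
Only Taxon 5, Taxon 6, and Taxon 7 show the derived state 'absent' for III, supporting them as a clade.
IV: derived state 'absent' in Taxon 5 and Taxon 6 only — synapomorphy for {Taxon 5, Taxon 6}.
Most parsimonious ingroup topology: (((Taxon 5,Taxon 6),Taxon 7),(Taxon 1,Taxon 4)).
Taxon 1 and Taxon 4 form a cherry on this tree, so they are sister taxa.

Taxon 4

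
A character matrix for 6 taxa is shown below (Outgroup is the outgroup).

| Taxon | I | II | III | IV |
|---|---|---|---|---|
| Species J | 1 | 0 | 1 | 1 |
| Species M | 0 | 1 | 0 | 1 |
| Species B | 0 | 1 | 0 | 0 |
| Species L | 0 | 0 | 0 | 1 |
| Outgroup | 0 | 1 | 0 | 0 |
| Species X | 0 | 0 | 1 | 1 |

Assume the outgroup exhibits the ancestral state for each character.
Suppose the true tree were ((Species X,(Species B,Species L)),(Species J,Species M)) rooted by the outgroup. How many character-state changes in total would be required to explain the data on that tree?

Map each character onto ((Species X,(Species B,Species L)),(Species J,Species M)) (rooted by Outgroup) and count the minimum state changes it requires (Fitch parsimony):
I: 1; II: 3; III: 2; IV: 2.
Total tree length = 8.

8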